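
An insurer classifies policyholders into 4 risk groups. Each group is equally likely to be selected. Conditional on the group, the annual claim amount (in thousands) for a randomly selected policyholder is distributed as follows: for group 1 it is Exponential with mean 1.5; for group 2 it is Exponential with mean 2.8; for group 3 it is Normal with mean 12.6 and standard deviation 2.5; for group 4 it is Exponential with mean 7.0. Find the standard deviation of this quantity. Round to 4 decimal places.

Per component, 1: μ=1.5, E[X²]=4.5; 2: μ=2.8, E[X²]=15.68; 3: μ=12.6, E[X²]=165.01; 4: μ=7, E[X²]=98.
E[X] = 0.25·1.5 + 0.25·2.8 + 0.25·12.6 + 0.25·7 = 5.975.
E[X²] = 0.25·4.5 + 0.25·15.68 + 0.25·165.01 + 0.25·98 = 70.7975.
Var(X) = E[X²] − (E[X])² = 70.7975 − 35.7006 = 35.0969.
SD(X) = √35.0969 = 5.92426.

5.9243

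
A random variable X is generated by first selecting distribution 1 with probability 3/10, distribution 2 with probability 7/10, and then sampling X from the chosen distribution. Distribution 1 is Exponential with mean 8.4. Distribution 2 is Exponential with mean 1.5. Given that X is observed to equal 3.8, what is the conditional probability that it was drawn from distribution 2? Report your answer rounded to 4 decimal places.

0.6199

Likelihoods f(3.8 | ·): 1: 0.0757276; 2: 0.0529293.
Posterior ∝ prior × likelihood. Numerator for 2: 0.7·0.0529293 = 0.0370505.
Normalizing constant: 0.3·0.0757276 + 0.7·0.0529293 = 0.0597688.
P(2 | observation) = 0.0370505 / 0.0597688 = 0.619897.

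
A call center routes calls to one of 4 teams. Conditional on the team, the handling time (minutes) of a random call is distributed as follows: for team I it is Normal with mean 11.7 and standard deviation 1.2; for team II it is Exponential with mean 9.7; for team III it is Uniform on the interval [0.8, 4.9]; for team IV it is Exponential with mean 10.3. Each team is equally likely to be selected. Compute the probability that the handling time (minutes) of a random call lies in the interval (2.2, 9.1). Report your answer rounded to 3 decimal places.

0.368

Conditional on each team, P(2.2 < X < 9.1): I: 0.0151301; II: 0.405724; III: 0.658537; IV: 0.394342.
By total probability, P(2.2 < X < 9.1) = 0.25·0.0151301 + 0.25·0.405724 + 0.25·0.658537 + 0.25·0.394342 = 0.368433.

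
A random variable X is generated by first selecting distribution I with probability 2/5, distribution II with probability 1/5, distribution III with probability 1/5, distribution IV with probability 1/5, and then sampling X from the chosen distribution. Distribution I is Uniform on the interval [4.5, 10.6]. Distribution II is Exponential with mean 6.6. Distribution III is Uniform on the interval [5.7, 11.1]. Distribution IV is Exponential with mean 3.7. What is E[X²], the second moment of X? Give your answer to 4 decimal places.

61.5393

For each component E[X²] = Var + (mean)², giving I: 60.1033; II: 87.12; III: 72.99; IV: 27.38.
Overall E[X²] = 0.4·60.1033 + 0.2·87.12 + 0.2·72.99 + 0.2·27.38 = 61.5393.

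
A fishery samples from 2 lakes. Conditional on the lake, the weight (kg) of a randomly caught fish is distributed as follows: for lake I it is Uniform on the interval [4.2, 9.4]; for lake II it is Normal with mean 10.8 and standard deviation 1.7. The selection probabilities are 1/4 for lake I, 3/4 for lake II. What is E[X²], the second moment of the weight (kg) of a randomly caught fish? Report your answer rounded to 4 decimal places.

101.7708

For each component E[X²] = Var + (mean)², giving I: 48.4933; II: 119.53.
Overall E[X²] = 0.25·48.4933 + 0.75·119.53 = 101.771.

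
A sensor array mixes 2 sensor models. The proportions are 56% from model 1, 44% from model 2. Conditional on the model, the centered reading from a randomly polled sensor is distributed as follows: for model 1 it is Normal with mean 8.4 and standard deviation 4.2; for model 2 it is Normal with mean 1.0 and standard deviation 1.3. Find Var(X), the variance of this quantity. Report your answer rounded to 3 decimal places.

Per component, 1: μ=8.4, E[X²]=88.2; 2: μ=1, E[X²]=2.69.
E[X] = 0.56·8.4 + 0.44·1 = 5.144.
E[X²] = 0.56·88.2 + 0.44·2.69 = 50.5756.
Var(X) = E[X²] − (E[X])² = 50.5756 − 26.4607 = 24.1149.

24.115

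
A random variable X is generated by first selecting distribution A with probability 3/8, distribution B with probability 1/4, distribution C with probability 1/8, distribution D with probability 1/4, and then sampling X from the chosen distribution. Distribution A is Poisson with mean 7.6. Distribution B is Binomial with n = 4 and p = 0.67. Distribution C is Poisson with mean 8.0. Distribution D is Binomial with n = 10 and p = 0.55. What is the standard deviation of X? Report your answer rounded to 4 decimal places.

Per component, A: μ=7.6, E[X²]=65.36; B: μ=2.68, E[X²]=8.0668; C: μ=8, E[X²]=72; D: μ=5.5, E[X²]=32.725.
E[X] = 0.375·7.6 + 0.25·2.68 + 0.125·8 + 0.25·5.5 = 5.895.
E[X²] = 0.375·65.36 + 0.25·8.0668 + 0.125·72 + 0.25·32.725 = 43.7079.
Var(X) = E[X²] − (E[X])² = 43.7079 − 34.751 = 8.95692.
SD(X) = √8.95692 = 2.99281.

2.9928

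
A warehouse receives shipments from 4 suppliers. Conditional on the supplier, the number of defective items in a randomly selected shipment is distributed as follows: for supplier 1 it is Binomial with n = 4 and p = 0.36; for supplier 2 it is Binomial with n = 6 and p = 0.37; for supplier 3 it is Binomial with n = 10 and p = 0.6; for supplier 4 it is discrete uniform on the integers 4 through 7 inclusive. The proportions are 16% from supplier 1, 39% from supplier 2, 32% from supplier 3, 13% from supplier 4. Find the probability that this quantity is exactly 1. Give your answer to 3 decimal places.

0.147

Conditional on each supplier, P(X = 1): 1: 0.377487; 2: 0.220321; 3: 0.00157286; 4: 0.
By total probability, P(X = 1) = 0.16·0.377487 + 0.39·0.220321 + 0.32·0.00157286 + 0.13·0 = 0.146826.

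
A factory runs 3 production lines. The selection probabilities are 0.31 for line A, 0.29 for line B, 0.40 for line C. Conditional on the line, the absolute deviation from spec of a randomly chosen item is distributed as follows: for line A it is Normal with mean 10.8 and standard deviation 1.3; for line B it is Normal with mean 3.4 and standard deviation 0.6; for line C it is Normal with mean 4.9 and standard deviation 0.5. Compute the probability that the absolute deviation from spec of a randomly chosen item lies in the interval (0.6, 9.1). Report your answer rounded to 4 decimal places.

0.7196

Conditional on each line, P(0.6 < X < 9.1): A: 0.0954888; B: 0.999998; C: 1.
By total probability, P(0.6 < X < 9.1) = 0.31·0.0954888 + 0.29·0.999998 + 0.4·1 = 0.719601.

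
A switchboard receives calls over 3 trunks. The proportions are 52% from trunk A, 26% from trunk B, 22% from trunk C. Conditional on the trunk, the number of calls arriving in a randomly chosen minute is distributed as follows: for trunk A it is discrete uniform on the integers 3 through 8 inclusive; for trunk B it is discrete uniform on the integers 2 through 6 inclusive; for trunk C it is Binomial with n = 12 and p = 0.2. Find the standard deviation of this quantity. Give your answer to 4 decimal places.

Per component, A: μ=5.5, E[X²]=33.1667; B: μ=4, E[X²]=18; C: μ=2.4, E[X²]=7.68.
E[X] = 0.52·5.5 + 0.26·4 + 0.22·2.4 = 4.428.
E[X²] = 0.52·33.1667 + 0.26·18 + 0.22·7.68 = 23.6163.
Var(X) = E[X²] − (E[X])² = 23.6163 − 19.6072 = 4.00908.
SD(X) = √4.00908 = 2.00227.

2.0023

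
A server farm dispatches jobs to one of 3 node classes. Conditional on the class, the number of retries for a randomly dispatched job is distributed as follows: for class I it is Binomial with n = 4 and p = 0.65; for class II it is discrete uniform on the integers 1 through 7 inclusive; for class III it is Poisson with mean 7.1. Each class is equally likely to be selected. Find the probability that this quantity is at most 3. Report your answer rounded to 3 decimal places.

Conditional on each class, P(X ≤ 3): I: 0.821494; II: 0.428571; III: 0.0766991.
By total probability, P(X ≤ 3) = 0.333333·0.821494 + 0.333333·0.428571 + 0.333333·0.0766991 = 0.442255.

0.442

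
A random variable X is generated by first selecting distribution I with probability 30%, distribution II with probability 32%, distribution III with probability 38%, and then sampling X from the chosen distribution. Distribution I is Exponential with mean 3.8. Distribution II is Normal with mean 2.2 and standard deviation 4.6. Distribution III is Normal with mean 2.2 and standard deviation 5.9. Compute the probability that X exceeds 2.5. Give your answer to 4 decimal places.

0.4894

Conditional on each component, P(X > 2.5): I: 0.517941; II: 0.474; III: 0.479724.
By total probability, P(X > 2.5) = 0.3·0.517941 + 0.32·0.474 + 0.38·0.479724 = 0.489357.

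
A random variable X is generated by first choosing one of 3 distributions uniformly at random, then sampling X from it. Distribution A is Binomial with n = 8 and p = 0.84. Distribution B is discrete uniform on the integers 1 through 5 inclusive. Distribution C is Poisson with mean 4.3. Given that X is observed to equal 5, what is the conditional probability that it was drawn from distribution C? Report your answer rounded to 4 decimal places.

Likelihoods P(X=5 | ·): A: 0.0959278; B: 0.2; C: 0.166224.
Posterior ∝ prior × likelihood. Numerator for C: 0.333333·0.166224 = 0.0554081.
Normalizing constant: 0.333333·0.0959278 + 0.333333·0.2 + 0.333333·0.166224 = 0.154051.
P(C | observation) = 0.0554081 / 0.154051 = 0.359675.

0.3597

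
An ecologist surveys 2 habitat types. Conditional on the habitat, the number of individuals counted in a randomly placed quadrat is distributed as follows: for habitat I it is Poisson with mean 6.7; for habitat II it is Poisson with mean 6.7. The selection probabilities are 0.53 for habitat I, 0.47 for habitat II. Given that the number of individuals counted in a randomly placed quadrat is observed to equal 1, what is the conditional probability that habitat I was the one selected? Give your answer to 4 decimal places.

Likelihoods P(X=1 | ·): I: 0.00824711; II: 0.00824711.
Posterior ∝ prior × likelihood. Numerator for I: 0.53·0.00824711 = 0.00437097.
Normalizing constant: 0.53·0.00824711 + 0.47·0.00824711 = 0.00824711.
P(I | observation) = 0.00437097 / 0.00824711 = 0.53.

0.5300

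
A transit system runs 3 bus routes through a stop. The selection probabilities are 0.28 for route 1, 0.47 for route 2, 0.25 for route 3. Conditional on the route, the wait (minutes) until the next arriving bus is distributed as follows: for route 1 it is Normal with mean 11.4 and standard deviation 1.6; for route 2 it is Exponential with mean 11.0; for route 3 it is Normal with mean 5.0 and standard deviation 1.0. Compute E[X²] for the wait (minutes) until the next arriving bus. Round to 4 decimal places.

For each component E[X²] = Var + (mean)², giving 1: 132.52; 2: 242; 3: 26.
Overall E[X²] = 0.28·132.52 + 0.47·242 + 0.25·26 = 157.346.

157.3456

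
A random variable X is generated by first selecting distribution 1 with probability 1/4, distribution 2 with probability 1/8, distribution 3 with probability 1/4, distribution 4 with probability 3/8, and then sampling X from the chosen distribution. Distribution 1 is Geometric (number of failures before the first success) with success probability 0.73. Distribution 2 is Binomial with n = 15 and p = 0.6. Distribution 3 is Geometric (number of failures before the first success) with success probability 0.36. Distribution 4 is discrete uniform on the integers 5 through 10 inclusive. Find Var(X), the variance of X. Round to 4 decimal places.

Per component, 1: μ=0.369863, E[X²]=0.64346; 2: μ=9, E[X²]=84.6; 3: μ=1.77778, E[X²]=8.09877; 4: μ=7.5, E[X²]=59.1667.
E[X] = 0.25·0.369863 + 0.125·9 + 0.25·1.77778 + 0.375·7.5 = 4.47441.
E[X²] = 0.25·0.64346 + 0.125·84.6 + 0.25·8.09877 + 0.375·59.1667 = 34.9481.
Var(X) = E[X²] − (E[X])² = 34.9481 − 20.0203 = 14.9277.

14.9277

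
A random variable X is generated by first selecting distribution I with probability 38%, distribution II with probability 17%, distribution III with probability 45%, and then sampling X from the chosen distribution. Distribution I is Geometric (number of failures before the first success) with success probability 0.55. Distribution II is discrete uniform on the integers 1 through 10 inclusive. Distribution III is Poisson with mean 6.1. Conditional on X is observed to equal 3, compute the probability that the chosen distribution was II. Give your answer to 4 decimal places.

0.2290

Likelihoods P(X=3 | ·): I: 0.0501187; II: 0.1; III: 0.0848481.
Posterior ∝ prior × likelihood. Numerator for II: 0.17·0.1 = 0.017.
Normalizing constant: 0.38·0.0501187 + 0.17·0.1 + 0.45·0.0848481 = 0.0742268.
P(II | observation) = 0.017 / 0.0742268 = 0.229028.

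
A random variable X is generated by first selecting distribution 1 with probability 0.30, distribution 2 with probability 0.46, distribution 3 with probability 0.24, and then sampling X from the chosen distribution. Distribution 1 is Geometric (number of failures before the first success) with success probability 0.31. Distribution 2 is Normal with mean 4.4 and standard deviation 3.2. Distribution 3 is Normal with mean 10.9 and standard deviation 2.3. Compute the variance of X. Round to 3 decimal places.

Per component, 1: μ=2.22581, E[X²]=12.1342; 2: μ=4.4, E[X²]=29.6; 3: μ=10.9, E[X²]=124.1.
E[X] = 0.3·2.22581 + 0.46·4.4 + 0.24·10.9 = 5.30774.
E[X²] = 0.3·12.1342 + 0.46·29.6 + 0.24·124.1 = 47.0403.
Var(X) = E[X²] − (E[X])² = 47.0403 − 28.1721 = 18.8681.

18.868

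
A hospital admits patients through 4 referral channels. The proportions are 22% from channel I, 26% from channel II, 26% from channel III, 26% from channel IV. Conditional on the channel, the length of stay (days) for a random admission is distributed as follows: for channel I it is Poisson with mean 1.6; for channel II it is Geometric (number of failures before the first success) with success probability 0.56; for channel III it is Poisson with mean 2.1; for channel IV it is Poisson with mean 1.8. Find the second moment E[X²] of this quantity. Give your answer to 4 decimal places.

For each component E[X²] = Var + (mean)², giving I: 4.16; II: 2.02041; III: 6.51; IV: 5.04.
Overall E[X²] = 0.22·4.16 + 0.26·2.02041 + 0.26·6.51 + 0.26·5.04 = 4.44351.

4.4435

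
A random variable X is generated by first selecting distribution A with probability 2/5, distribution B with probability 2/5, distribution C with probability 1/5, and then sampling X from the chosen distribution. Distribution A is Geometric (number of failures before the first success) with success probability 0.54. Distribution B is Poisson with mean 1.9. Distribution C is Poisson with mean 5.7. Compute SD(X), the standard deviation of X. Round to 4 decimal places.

Per component, A: μ=0.851852, E[X²]=2.30316; B: μ=1.9, E[X²]=5.51; C: μ=5.7, E[X²]=38.19.
E[X] = 0.4·0.851852 + 0.4·1.9 + 0.2·5.7 = 2.24074.
E[X²] = 0.4·2.30316 + 0.4·5.51 + 0.2·38.19 = 10.7633.
Var(X) = E[X²] − (E[X])² = 10.7633 − 5.02092 = 5.74234.
SD(X) = √5.74234 = 2.39632.

2.3963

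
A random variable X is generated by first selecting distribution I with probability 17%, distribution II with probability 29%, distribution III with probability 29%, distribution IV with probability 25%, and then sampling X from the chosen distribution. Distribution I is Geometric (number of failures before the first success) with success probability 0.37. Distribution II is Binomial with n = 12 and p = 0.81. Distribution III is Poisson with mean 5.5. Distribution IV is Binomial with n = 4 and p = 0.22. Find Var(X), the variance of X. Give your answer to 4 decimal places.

Per component, I: μ=1.7027, E[X²]=7.5011; II: μ=9.72, E[X²]=96.3252; III: μ=5.5, E[X²]=35.75; IV: μ=0.88, E[X²]=1.4608.
E[X] = 0.17·1.7027 + 0.29·9.72 + 0.29·5.5 + 0.25·0.88 = 4.92326.
E[X²] = 0.17·7.5011 + 0.29·96.3252 + 0.29·35.75 + 0.25·1.4608 = 39.9422.
Var(X) = E[X²] − (E[X])² = 39.9422 − 24.2385 = 15.7037.

15.7037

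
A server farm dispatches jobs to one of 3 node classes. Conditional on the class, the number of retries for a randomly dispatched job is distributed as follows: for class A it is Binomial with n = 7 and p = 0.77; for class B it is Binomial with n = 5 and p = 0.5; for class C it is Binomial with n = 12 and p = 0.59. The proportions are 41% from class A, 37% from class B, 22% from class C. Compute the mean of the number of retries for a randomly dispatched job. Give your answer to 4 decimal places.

Component means — A: 5.39; B: 2.5; C: 7.08.
E[X] = 0.41·5.39 + 0.37·2.5 + 0.22·7.08 = 4.6925.

4.6925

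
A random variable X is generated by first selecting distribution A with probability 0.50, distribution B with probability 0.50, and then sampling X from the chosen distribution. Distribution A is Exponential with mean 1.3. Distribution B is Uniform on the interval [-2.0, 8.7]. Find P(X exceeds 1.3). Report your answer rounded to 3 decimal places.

Conditional on each component, P(X > 1.3): A: 0.367879; B: 0.691589.
By total probability, P(X > 1.3) = 0.5·0.367879 + 0.5·0.691589 = 0.529734.

0.530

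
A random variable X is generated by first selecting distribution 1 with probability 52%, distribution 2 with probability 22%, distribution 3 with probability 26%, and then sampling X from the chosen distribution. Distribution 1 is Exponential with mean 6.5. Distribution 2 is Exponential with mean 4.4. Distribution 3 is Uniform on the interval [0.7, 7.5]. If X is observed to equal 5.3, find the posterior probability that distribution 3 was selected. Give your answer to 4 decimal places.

Likelihoods f(5.3 | ·): 1: 0.0680722; 2: 0.0681428; 3: 0.147059.
Posterior ∝ prior × likelihood. Numerator for 3: 0.26·0.147059 = 0.0382353.
Normalizing constant: 0.52·0.0680722 + 0.22·0.0681428 + 0.26·0.147059 = 0.0886242.
P(3 | observation) = 0.0382353 / 0.0886242 = 0.431432.

0.4314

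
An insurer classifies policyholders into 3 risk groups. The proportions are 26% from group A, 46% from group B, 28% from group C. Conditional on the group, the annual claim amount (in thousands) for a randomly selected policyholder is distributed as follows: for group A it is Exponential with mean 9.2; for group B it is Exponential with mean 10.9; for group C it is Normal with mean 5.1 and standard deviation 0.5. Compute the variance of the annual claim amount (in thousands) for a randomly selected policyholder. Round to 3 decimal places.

82.631

Per component, A: μ=9.2, E[X²]=169.28; B: μ=10.9, E[X²]=237.62; C: μ=5.1, E[X²]=26.26.
E[X] = 0.26·9.2 + 0.46·10.9 + 0.28·5.1 = 8.834.
E[X²] = 0.26·169.28 + 0.46·237.62 + 0.28·26.26 = 160.671.
Var(X) = E[X²] − (E[X])² = 160.671 − 78.0396 = 82.6312.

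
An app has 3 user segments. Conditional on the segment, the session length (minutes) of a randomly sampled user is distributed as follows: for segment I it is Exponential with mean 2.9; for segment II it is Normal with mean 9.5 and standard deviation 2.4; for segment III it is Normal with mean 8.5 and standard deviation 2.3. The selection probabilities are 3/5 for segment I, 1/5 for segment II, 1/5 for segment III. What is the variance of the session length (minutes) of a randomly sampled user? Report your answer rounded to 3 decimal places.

16.286

Per component, I: μ=2.9, E[X²]=16.82; II: μ=9.5, E[X²]=96.01; III: μ=8.5, E[X²]=77.54.
E[X] = 0.6·2.9 + 0.2·9.5 + 0.2·8.5 = 5.34.
E[X²] = 0.6·16.82 + 0.2·96.01 + 0.2·77.54 = 44.802.
Var(X) = E[X²] − (E[X])² = 44.802 − 28.5156 = 16.2864.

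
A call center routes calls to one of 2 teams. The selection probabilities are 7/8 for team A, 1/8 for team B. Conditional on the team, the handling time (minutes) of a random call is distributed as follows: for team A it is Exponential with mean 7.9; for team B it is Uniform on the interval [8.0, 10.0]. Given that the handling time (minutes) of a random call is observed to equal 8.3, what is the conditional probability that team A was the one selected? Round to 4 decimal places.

0.3826

Likelihoods f(8.3 | ·): A: 0.0442679; B: 0.5.
Posterior ∝ prior × likelihood. Numerator for A: 0.875·0.0442679 = 0.0387344.
Normalizing constant: 0.875·0.0442679 + 0.125·0.5 = 0.101234.
P(A | observation) = 0.0387344 / 0.101234 = 0.382621.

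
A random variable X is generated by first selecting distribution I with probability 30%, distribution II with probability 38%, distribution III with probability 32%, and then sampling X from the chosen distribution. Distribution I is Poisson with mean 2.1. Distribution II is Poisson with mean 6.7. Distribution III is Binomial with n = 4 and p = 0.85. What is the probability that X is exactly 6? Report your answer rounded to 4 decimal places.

Conditional on each component, P(X = 6): I: 0.014587; II: 0.154648; III: 0.
By total probability, P(X = 6) = 0.3·0.014587 + 0.38·0.154648 + 0.32·0 = 0.0631422.

0.0631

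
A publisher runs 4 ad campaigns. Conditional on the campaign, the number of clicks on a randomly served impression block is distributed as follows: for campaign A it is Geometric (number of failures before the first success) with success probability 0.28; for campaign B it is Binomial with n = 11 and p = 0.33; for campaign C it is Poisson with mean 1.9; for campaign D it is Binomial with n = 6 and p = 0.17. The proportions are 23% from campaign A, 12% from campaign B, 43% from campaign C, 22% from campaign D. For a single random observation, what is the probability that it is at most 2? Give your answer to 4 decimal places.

Conditional on each campaign, P(X ≤ 2): A: 0.626752; B: 0.241336; C: 0.70372; D: 0.934454.
By total probability, P(X ≤ 2) = 0.23·0.626752 + 0.12·0.241336 + 0.43·0.70372 + 0.22·0.934454 = 0.681293.

0.6813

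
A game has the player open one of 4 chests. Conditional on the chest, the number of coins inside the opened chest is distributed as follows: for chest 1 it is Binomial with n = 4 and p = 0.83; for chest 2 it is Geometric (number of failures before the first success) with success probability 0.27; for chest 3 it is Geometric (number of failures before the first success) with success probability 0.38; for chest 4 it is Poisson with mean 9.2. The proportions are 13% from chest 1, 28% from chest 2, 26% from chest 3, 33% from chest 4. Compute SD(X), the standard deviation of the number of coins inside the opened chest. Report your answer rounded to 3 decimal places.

Per component, 1: μ=3.32, E[X²]=11.5868; 2: μ=2.7037, E[X²]=17.3237; 3: μ=1.63158, E[X²]=6.95568; 4: μ=9.2, E[X²]=93.84.
E[X] = 0.13·3.32 + 0.28·2.7037 + 0.26·1.63158 + 0.33·9.2 = 4.64885.
E[X²] = 0.13·11.5868 + 0.28·17.3237 + 0.26·6.95568 + 0.33·93.84 = 39.1326.
Var(X) = E[X²] − (E[X])² = 39.1326 − 21.6118 = 17.5208.
SD(X) = √17.5208 = 4.18579.

4.186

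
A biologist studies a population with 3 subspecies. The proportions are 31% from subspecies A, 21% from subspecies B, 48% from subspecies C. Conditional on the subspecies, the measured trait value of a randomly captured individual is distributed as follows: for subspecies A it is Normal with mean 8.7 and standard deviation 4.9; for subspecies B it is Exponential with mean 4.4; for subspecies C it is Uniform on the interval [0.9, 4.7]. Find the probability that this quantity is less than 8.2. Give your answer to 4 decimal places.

Conditional on each subspecies, P(X < 8.2): A: 0.459362; B: 0.844892; C: 1.
By total probability, P(X < 8.2) = 0.31·0.459362 + 0.21·0.844892 + 0.48·1 = 0.79983.

0.7998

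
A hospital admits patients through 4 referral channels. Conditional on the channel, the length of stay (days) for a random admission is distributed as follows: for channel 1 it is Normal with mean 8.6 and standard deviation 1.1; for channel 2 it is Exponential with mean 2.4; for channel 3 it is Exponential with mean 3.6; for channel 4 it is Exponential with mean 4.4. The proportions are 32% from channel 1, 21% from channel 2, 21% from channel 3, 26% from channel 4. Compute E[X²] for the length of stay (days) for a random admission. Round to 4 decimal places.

41.9840

For each component E[X²] = Var + (mean)², giving 1: 75.17; 2: 11.52; 3: 25.92; 4: 38.72.
Overall E[X²] = 0.32·75.17 + 0.21·11.52 + 0.21·25.92 + 0.26·38.72 = 41.984.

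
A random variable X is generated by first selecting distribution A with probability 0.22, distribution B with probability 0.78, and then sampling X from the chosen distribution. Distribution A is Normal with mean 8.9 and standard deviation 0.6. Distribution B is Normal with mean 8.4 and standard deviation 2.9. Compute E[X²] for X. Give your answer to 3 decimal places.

79.102

For each component E[X²] = Var + (mean)², giving A: 79.57; B: 78.97.
Overall E[X²] = 0.22·79.57 + 0.78·78.97 = 79.102.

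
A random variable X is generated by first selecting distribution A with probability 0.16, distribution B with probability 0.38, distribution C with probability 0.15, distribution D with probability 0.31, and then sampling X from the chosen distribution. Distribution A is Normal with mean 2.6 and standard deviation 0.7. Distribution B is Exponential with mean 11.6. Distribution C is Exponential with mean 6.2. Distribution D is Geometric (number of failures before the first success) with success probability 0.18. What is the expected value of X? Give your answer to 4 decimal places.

7.1662

Component means — A: 2.6; B: 11.6; C: 6.2; D: 4.55556.
E[X] = 0.16·2.6 + 0.38·11.6 + 0.15·6.2 + 0.31·4.55556 = 7.16622.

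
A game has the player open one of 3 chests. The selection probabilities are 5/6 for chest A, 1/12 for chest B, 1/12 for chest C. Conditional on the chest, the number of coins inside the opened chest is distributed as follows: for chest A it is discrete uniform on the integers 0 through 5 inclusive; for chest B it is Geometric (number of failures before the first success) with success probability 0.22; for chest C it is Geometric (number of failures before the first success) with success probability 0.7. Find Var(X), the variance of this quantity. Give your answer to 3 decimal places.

4.266

Per component, A: μ=2.5, E[X²]=9.16667; B: μ=3.54545, E[X²]=28.686; C: μ=0.428571, E[X²]=0.795918.
E[X] = 0.833333·2.5 + 0.0833333·3.54545 + 0.0833333·0.428571 = 2.4145.
E[X²] = 0.833333·9.16667 + 0.0833333·28.686 + 0.0833333·0.795918 = 10.0957.
Var(X) = E[X²] − (E[X])² = 10.0957 − 5.82982 = 4.26589.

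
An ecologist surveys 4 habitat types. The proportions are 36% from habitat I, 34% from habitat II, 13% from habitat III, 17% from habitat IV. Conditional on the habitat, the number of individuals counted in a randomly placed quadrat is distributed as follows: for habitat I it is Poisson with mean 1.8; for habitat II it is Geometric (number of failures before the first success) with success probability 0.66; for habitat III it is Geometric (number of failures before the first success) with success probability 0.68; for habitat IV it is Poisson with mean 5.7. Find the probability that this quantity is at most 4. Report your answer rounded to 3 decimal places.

Conditional on each habitat, P(X ≤ 4): I: 0.963593; II: 0.995456; III: 0.996645; IV: 0.327215.
By total probability, P(X ≤ 4) = 0.36·0.963593 + 0.34·0.995456 + 0.13·0.996645 + 0.17·0.327215 = 0.870539.

0.871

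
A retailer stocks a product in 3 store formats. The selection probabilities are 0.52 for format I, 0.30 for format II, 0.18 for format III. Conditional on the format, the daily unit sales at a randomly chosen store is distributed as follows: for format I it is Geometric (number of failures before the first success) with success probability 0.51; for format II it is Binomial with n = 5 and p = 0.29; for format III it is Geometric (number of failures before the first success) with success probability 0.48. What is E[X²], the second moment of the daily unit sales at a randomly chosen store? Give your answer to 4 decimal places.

For each component E[X²] = Var + (mean)², giving I: 2.807; II: 3.132; III: 3.43056.
Overall E[X²] = 0.52·2.807 + 0.3·3.132 + 0.18·3.43056 = 3.01674.

3.0167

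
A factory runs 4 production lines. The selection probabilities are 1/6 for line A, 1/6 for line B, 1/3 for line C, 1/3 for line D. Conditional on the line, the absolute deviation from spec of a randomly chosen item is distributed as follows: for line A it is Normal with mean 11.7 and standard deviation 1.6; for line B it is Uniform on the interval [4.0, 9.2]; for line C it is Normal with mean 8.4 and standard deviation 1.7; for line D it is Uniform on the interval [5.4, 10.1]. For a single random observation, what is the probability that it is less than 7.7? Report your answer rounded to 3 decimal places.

Conditional on each line, P(X < 7.7): A: 0.00620967; B: 0.711538; C: 0.340256; D: 0.489362.
By total probability, P(X < 7.7) = 0.166667·0.00620967 + 0.166667·0.711538 + 0.333333·0.340256 + 0.333333·0.489362 = 0.396164.

0.396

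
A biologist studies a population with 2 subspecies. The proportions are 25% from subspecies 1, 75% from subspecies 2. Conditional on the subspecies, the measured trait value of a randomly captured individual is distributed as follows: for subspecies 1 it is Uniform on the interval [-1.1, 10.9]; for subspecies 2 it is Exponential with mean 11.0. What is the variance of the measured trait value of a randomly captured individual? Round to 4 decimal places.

100.7269

Per component, 1: μ=4.9, E[X²]=36.01; 2: μ=11, E[X²]=242.
E[X] = 0.25·4.9 + 0.75·11 = 9.475.
E[X²] = 0.25·36.01 + 0.75·242 = 190.502.
Var(X) = E[X²] − (E[X])² = 190.502 − 89.7756 = 100.727.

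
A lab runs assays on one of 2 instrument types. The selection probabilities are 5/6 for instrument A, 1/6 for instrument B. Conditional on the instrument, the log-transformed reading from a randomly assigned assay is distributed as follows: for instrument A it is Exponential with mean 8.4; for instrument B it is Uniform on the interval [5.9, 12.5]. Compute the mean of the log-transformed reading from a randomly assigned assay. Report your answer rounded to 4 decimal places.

Component means — A: 8.4; B: 9.2.
E[X] = 0.833333·8.4 + 0.166667·9.2 = 8.53333.

8.5333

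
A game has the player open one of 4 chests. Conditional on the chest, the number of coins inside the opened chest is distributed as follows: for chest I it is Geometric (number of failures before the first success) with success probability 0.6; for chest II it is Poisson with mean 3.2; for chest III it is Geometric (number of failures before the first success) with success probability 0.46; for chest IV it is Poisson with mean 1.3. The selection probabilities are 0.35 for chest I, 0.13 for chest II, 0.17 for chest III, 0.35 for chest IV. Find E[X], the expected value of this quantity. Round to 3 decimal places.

1.304

Component means — I: 0.666667; II: 3.2; III: 1.17391; IV: 1.3.
E[X] = 0.35·0.666667 + 0.13·3.2 + 0.17·1.17391 + 0.35·1.3 = 1.3039.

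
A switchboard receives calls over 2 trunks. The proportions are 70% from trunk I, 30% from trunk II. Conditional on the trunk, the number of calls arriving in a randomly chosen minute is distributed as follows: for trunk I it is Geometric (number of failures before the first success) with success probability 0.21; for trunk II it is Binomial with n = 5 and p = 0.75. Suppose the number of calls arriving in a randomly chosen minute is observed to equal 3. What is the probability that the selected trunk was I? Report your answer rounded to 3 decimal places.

0.478

Likelihoods P(X=3 | ·): I: 0.103538; II: 0.263672.
Posterior ∝ prior × likelihood. Numerator for I: 0.7·0.103538 = 0.0724767.
Normalizing constant: 0.7·0.103538 + 0.3·0.263672 = 0.151578.
P(I | observation) = 0.0724767 / 0.151578 = 0.478147.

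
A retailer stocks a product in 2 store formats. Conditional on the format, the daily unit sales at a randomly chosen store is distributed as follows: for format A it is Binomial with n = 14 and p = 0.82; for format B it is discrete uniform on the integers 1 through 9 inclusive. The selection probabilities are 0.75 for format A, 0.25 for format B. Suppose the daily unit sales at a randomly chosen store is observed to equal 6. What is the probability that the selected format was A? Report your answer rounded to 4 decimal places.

Likelihoods P(X=6 | ·): A: 0.00100605; B: 0.111111.
Posterior ∝ prior × likelihood. Numerator for A: 0.75·0.00100605 = 0.000754536.
Normalizing constant: 0.75·0.00100605 + 0.25·0.111111 = 0.0285323.
P(A | observation) = 0.000754536 / 0.0285323 = 0.026445.

0.0264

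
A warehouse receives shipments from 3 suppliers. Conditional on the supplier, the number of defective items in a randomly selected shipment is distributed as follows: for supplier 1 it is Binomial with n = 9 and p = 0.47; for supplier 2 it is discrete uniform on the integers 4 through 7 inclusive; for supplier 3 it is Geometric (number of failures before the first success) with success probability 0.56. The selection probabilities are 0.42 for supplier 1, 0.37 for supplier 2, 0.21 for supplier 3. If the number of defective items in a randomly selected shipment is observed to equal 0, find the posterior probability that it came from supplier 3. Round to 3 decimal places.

Likelihoods P(X=0 | ·): 1: 0.00329976; 2: 0; 3: 0.56.
Posterior ∝ prior × likelihood. Numerator for 3: 0.21·0.56 = 0.1176.
Normalizing constant: 0.42·0.00329976 + 0.37·0 + 0.21·0.56 = 0.118986.
P(3 | observation) = 0.1176 / 0.118986 = 0.988352.

0.988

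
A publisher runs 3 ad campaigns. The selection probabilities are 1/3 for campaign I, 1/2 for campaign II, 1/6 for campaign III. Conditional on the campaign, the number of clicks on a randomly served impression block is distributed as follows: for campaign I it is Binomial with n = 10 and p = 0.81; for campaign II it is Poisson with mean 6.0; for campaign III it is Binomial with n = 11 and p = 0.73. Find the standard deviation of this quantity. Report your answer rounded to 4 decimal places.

Per component, I: μ=8.1, E[X²]=67.149; II: μ=6, E[X²]=42; III: μ=8.03, E[X²]=66.649.
E[X] = 0.333333·8.1 + 0.5·6 + 0.166667·8.03 = 7.03833.
E[X²] = 0.333333·67.149 + 0.5·42 + 0.166667·66.649 = 54.4912.
Var(X) = E[X²] − (E[X])² = 54.4912 − 49.5381 = 4.95303.
SD(X) = √4.95303 = 2.22554.

2.2255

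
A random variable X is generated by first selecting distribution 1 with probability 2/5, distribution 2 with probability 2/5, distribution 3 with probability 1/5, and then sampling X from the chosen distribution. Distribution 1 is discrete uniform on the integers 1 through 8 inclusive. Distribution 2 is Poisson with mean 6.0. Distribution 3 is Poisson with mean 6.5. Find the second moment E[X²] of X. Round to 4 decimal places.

For each component E[X²] = Var + (mean)², giving 1: 25.5; 2: 42; 3: 48.75.
Overall E[X²] = 0.4·25.5 + 0.4·42 + 0.2·48.75 = 36.75.

36.7500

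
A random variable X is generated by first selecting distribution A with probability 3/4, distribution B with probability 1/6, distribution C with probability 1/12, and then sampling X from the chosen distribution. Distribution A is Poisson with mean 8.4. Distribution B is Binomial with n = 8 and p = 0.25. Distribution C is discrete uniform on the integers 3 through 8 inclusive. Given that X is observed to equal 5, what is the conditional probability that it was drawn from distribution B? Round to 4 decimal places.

0.0503

Likelihoods P(X=5 | ·): A: 0.0783685; B: 0.0230713; C: 0.166667.
Posterior ∝ prior × likelihood. Numerator for B: 0.166667·0.0230713 = 0.00384521.
Normalizing constant: 0.75·0.0783685 + 0.166667·0.0230713 + 0.0833333·0.166667 = 0.0765105.
P(B | observation) = 0.00384521 / 0.0765105 = 0.0502574.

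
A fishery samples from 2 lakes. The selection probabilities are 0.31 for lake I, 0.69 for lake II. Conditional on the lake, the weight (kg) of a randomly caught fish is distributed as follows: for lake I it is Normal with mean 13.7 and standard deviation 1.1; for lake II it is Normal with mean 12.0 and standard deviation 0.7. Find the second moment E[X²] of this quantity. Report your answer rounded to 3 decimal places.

158.257

For each component E[X²] = Var + (mean)², giving I: 188.9; II: 144.49.
Overall E[X²] = 0.31·188.9 + 0.69·144.49 = 158.257.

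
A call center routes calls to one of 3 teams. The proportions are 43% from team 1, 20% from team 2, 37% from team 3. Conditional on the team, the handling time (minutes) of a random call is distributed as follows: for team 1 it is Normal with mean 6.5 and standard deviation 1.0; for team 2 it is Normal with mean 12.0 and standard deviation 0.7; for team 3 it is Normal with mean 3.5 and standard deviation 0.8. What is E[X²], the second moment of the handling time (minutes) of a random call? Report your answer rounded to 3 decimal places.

For each component E[X²] = Var + (mean)², giving 1: 43.25; 2: 144.49; 3: 12.89.
Overall E[X²] = 0.43·43.25 + 0.2·144.49 + 0.37·12.89 = 52.2648.

52.265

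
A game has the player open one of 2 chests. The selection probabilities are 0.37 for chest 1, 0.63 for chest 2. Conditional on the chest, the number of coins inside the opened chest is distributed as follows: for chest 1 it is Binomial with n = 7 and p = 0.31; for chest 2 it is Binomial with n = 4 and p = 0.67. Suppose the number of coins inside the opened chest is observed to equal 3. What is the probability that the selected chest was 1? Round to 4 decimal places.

Likelihoods P(X=3 | ·): 1: 0.236347; 2: 0.397007.
Posterior ∝ prior × likelihood. Numerator for 1: 0.37·0.236347 = 0.0874483.
Normalizing constant: 0.37·0.236347 + 0.63·0.397007 = 0.337563.
P(1 | observation) = 0.0874483 / 0.337563 = 0.259058.

0.2591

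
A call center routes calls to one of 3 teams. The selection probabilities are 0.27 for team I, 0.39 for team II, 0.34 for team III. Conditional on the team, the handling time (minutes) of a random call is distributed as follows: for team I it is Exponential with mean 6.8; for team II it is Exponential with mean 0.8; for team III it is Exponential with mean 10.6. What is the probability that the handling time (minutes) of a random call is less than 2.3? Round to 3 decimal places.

Conditional on each team, P(X < 2.3): I: 0.286973; II: 0.943584; III: 0.195055.
By total probability, P(X < 2.3) = 0.27·0.286973 + 0.39·0.943584 + 0.34·0.195055 = 0.511799.

0.512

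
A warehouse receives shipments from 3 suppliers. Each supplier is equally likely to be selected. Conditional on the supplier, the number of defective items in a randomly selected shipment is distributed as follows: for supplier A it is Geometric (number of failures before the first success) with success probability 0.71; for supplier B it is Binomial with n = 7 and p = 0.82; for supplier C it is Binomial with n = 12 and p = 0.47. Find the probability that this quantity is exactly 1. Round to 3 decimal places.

0.070

Conditional on each supplier, P(X = 1): A: 0.2059; B: 0.00019523; C: 0.00522774.
By total probability, P(X = 1) = 0.333333·0.2059 + 0.333333·0.00019523 + 0.333333·0.00522774 = 0.070441.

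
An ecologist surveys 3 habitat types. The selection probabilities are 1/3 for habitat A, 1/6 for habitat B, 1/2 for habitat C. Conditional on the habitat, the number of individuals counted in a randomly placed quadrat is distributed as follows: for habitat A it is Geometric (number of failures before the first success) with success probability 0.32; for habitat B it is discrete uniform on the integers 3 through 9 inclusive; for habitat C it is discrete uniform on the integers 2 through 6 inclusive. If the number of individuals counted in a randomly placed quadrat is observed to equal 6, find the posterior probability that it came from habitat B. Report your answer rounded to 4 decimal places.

Likelihoods P(X=6 | ·): A: 0.0316376; B: 0.142857; C: 0.2.
Posterior ∝ prior × likelihood. Numerator for B: 0.166667·0.142857 = 0.0238095.
Normalizing constant: 0.333333·0.0316376 + 0.166667·0.142857 + 0.5·0.2 = 0.134355.
P(B | observation) = 0.0238095 / 0.134355 = 0.177213.

0.1772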